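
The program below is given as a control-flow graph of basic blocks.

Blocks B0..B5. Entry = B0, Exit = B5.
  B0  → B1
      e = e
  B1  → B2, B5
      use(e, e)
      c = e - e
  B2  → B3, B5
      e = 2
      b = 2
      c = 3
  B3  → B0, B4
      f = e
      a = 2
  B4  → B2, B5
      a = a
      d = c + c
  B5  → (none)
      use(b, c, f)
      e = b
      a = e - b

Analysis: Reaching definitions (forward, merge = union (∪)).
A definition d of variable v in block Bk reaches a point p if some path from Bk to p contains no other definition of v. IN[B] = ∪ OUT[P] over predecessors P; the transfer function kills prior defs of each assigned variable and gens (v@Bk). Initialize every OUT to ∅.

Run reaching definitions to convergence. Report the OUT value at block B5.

Fixpoint table:
  B0:   IN={a@B3, b@B2, c@B2, d@B4, e@B2, f@B3}   OUT={a@B3, b@B2, c@B2, d@B4, e@B0, f@B3}
  B1:   IN={a@B3, b@B2, c@B2, d@B4, e@B0, f@B3}   OUT={a@B3, b@B2, c@B1, d@B4, e@B0, f@B3}
  B2:   IN={a@B3, a@B4, b@B2, c@B1, c@B2, d@B4, e@B0, e@B2, f@B3}   OUT={a@B3, a@B4, b@B2, c@B2, d@B4, e@B2, f@B3}
  B3:   IN={a@B3, a@B4, b@B2, c@B2, d@B4, e@B2, f@B3}   OUT={a@B3, b@B2, c@B2, d@B4, e@B2, f@B3}
  B4:   IN={a@B3, b@B2, c@B2, d@B4, e@B2, f@B3}   OUT={a@B4, b@B2, c@B2, d@B4, e@B2, f@B3}
  B5:   IN={a@B3, a@B4, b@B2, c@B1, c@B2, d@B4, e@B0, e@B2, f@B3}   OUT={a@B5, b@B2, c@B1, c@B2, d@B4, e@B5, f@B3}

Merge at B5: IN[B5] = OUT[B1] ⊔ OUT[B2] ⊔ OUT[B4] = {a@B3, a@B4, b@B2, c@B1, c@B2, d@B4, e@B0, e@B2, f@B3}
Applying B5's transfer function to that IN value gives OUT[B5] (row B5 above).

Answer: {a@B5, b@B2, c@B1, c@B2, d@B4, e@B5, f@B3}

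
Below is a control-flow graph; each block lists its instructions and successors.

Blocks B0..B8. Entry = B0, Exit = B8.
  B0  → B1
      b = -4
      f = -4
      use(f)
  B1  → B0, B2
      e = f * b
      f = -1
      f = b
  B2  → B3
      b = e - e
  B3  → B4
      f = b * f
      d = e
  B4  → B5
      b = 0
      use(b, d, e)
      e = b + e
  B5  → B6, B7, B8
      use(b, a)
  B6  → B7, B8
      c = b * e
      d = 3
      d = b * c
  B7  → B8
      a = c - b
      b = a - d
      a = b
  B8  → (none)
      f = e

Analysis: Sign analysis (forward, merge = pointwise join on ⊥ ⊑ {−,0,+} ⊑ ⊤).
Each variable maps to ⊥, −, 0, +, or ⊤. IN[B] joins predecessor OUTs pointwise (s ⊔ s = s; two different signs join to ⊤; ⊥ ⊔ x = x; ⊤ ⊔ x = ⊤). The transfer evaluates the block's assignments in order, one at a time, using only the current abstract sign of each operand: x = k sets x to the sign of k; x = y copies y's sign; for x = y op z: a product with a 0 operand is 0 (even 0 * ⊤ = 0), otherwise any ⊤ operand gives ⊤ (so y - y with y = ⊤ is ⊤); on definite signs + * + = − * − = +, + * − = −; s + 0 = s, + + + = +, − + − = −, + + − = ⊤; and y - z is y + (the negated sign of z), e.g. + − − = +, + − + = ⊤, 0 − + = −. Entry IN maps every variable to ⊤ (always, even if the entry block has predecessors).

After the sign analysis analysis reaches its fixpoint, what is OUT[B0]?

Fixpoint table:
  B0:   IN=(all ⊤)   OUT={b:-, f:-; rest ⊤}
  B1:   IN={b:-, f:-; rest ⊤}   OUT={b:-, e:+, f:-; rest ⊤}
  B2:   IN={b:-, e:+, f:-; rest ⊤}   OUT={e:+, f:-; rest ⊤}
  B3:   IN={e:+, f:-; rest ⊤}   OUT={d:+, e:+; rest ⊤}
  B4:   IN={d:+, e:+; rest ⊤}   OUT={b:0, d:+, e:+; rest ⊤}
  B5:   IN={b:0, d:+, e:+; rest ⊤}   OUT={b:0, d:+, e:+; rest ⊤}
  B6:   IN={b:0, d:+, e:+; rest ⊤}   OUT={b:0, c:0, d:0, e:+; rest ⊤}
  B7:   IN={b:0, e:+; rest ⊤}   OUT={e:+; rest ⊤}
  B8:   IN={e:+; rest ⊤}   OUT={e:+, f:+; rest ⊤}

Merge at B0 (entry node, so the boundary value (all ⊤) is joined with the incoming edge(s)): IN[B0] = (all ⊤) ⊔ OUT[B1] = {a: ⊤, b: ⊤, c: ⊤, d: ⊤, e: ⊤, f: ⊤}
Applying B0's transfer function to that IN value gives OUT[B0] (row B0 above).

Answer: {a: ⊤, b: -, c: ⊤, d: ⊤, e: ⊤, f: -}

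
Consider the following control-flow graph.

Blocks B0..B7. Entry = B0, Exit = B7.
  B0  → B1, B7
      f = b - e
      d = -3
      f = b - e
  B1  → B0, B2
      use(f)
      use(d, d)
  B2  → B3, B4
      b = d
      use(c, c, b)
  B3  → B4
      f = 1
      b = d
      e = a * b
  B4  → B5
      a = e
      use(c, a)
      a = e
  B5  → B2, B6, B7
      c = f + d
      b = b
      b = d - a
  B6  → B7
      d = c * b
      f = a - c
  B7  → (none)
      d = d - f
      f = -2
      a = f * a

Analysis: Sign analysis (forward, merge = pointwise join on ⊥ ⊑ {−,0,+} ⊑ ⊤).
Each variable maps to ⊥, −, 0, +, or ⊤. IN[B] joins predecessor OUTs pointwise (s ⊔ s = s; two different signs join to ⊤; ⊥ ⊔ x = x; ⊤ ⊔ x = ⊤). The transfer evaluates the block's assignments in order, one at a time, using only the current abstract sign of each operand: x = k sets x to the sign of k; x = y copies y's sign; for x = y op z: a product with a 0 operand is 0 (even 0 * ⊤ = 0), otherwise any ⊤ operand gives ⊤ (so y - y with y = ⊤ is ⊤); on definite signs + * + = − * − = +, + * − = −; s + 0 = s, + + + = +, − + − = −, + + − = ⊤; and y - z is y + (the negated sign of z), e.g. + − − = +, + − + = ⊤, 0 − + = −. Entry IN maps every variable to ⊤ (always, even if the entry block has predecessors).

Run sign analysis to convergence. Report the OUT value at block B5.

Fixpoint table:
  B0:   IN=(all ⊤)   OUT={d:-; rest ⊤}
  B1:   IN={d:-; rest ⊤}   OUT={d:-; rest ⊤}
  B2:   IN={d:-; rest ⊤}   OUT={b:-, d:-; rest ⊤}
  B3:   IN={b:-, d:-; rest ⊤}   OUT={b:-, d:-, f:+; rest ⊤}
  B4:   IN={b:-, d:-; rest ⊤}   OUT={b:-, d:-; rest ⊤}
  B5:   IN={b:-, d:-; rest ⊤}   OUT={d:-; rest ⊤}
  B6:   IN={d:-; rest ⊤}   OUT=(all ⊤)
  B7:   IN=(all ⊤)   OUT={f:-; rest ⊤}

Merge at B5: IN[B5] = OUT[B4] = {a: ⊤, b: -, c: ⊤, d: -, e: ⊤, f: ⊤}
Applying B5's transfer function to that IN value gives OUT[B5] (row B5 above).

Answer: {a: ⊤, b: ⊤, c: ⊤, d: -, e: ⊤, f: ⊤}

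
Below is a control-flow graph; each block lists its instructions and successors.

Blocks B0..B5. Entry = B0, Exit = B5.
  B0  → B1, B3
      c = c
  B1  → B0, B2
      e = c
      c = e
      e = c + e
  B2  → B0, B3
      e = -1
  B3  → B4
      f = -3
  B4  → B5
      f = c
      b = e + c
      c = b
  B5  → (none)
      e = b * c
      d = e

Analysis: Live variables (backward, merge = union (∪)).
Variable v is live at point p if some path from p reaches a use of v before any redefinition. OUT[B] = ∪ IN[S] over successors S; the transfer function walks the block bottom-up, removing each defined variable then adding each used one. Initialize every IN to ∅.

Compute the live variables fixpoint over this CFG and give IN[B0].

Per-block solution:
  B0: | IN={c, e} | OUT={c, e}
  B1: | IN={c} | OUT={c, e}
  B2: | IN={c} | OUT={c, e}
  B3: | IN={c, e} | OUT={c, e}
  B4: | IN={c, e} | OUT={b, c}
  B5: | IN={b, c} | OUT={}

Merge at B0: OUT[B0] = IN[B1] ⊔ IN[B3] = {c, e}
Applying B0's transfer function to that OUT value gives IN[B0] (row B0 above).

Answer: {c, e}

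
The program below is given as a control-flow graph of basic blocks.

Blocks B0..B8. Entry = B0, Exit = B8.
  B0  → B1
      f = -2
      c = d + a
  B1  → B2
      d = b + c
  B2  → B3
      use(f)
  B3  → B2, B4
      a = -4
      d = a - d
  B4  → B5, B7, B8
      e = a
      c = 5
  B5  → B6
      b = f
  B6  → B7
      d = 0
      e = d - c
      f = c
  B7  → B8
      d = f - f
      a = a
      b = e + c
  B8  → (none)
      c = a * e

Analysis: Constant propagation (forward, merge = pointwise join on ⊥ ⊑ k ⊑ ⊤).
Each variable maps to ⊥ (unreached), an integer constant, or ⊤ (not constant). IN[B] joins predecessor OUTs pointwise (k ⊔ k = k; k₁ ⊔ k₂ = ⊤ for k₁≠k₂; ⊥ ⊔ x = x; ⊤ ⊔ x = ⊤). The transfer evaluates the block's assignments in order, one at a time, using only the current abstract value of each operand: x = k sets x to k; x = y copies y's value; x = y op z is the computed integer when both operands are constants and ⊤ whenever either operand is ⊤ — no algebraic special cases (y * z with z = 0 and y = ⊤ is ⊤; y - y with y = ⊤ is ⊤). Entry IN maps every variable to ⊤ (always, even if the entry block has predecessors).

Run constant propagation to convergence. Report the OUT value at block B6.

Per-block solution:
  B0:   IN=(all ⊤)   OUT={f:-2; rest ⊤}
  B1:   IN={f:-2; rest ⊤}   OUT={f:-2; rest ⊤}
  B2:   IN={f:-2; rest ⊤}   OUT={f:-2; rest ⊤}
  B3:   IN={f:-2; rest ⊤}   OUT={a:-4, f:-2; rest ⊤}
  B4:   IN={a:-4, f:-2; rest ⊤}   OUT={a:-4, c:5, e:-4, f:-2; rest ⊤}
  B5:   IN={a:-4, c:5, e:-4, f:-2; rest ⊤}   OUT={a:-4, b:-2, c:5, e:-4, f:-2; rest ⊤}
  B6:   IN={a:-4, b:-2, c:5, e:-4, f:-2; rest ⊤}   OUT={a:-4, b:-2, c:5, d:0, e:-5, f:5; rest ⊤}
  B7:   IN={a:-4, c:5; rest ⊤}   OUT={a:-4, c:5; rest ⊤}
  B8:   IN={a:-4, c:5; rest ⊤}   OUT={a:-4; rest ⊤}

Merge at B6: IN[B6] = OUT[B5] = {a: -4, b: -2, c: 5, d: ⊤, e: -4, f: -2}
Applying B6's transfer function to that IN value gives OUT[B6] (row B6 above).

Answer: {a: -4, b: -2, c: 5, d: 0, e: -5, f: 5}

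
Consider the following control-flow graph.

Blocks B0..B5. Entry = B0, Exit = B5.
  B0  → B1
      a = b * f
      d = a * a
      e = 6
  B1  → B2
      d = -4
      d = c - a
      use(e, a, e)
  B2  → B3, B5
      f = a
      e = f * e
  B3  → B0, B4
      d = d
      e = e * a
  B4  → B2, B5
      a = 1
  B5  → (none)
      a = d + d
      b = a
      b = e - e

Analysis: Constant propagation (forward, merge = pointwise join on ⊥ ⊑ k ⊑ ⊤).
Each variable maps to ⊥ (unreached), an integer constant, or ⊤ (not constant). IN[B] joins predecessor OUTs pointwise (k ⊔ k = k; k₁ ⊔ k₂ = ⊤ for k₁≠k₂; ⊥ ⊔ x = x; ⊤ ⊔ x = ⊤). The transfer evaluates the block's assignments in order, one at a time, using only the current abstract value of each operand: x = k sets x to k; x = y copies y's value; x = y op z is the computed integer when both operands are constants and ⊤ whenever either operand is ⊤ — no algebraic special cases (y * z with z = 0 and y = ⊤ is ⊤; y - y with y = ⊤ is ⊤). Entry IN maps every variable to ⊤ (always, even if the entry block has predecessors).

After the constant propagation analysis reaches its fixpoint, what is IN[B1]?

Answer: {a: ⊤, b: ⊤, c: ⊤, d: ⊤, e: 6, f: ⊤}

Derivation:
Per-block solution:
  B0:  IN=(all ⊤)  OUT={e:6; rest ⊤}
  B1:  IN={e:6; rest ⊤}  OUT={e:6; rest ⊤}
  B2:  IN=(all ⊤)  OUT=(all ⊤)
  B3:  IN=(all ⊤)  OUT=(all ⊤)
  B4:  IN=(all ⊤)  OUT={a:1; rest ⊤}
  B5:  IN=(all ⊤)  OUT=(all ⊤)

Merge at B1: IN[B1] = OUT[B0] = {a: ⊤, b: ⊤, c: ⊤, d: ⊤, e: 6, f: ⊤}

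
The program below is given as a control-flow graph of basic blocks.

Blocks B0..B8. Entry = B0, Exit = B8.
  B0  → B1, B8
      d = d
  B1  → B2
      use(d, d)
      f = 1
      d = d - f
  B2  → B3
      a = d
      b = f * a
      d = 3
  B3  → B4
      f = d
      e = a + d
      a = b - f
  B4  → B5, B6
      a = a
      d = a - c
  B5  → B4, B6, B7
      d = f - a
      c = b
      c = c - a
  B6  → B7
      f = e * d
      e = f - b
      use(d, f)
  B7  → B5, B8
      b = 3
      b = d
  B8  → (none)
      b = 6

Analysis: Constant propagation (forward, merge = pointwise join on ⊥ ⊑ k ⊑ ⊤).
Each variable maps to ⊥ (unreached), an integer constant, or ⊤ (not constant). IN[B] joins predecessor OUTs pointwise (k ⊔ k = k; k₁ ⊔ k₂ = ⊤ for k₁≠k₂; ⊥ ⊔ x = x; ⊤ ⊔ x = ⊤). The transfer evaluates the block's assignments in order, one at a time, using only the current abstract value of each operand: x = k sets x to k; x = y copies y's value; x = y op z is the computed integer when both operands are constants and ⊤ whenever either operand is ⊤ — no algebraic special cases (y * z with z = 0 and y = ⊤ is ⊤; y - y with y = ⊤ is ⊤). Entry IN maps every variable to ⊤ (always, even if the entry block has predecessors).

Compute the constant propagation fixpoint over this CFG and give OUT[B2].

Per-block solution:
  B0: | IN=(all ⊤) | OUT=(all ⊤)
  B1: | IN=(all ⊤) | OUT={f:1; rest ⊤}
  B2: | IN={f:1; rest ⊤} | OUT={d:3, f:1; rest ⊤}
  B3: | IN={d:3, f:1; rest ⊤} | OUT={d:3, f:3; rest ⊤}
  B4: | IN=(all ⊤) | OUT=(all ⊤)
  B5: | IN=(all ⊤) | OUT=(all ⊤)
  B6: | IN=(all ⊤) | OUT=(all ⊤)
  B7: | IN=(all ⊤) | OUT=(all ⊤)
  B8: | IN=(all ⊤) | OUT={b:6; rest ⊤}

Merge at B2: IN[B2] = OUT[B1] = {a: ⊤, b: ⊤, c: ⊤, d: ⊤, e: ⊤, f: 1}
Applying B2's transfer function to that IN value gives OUT[B2] (row B2 above).

Answer: {a: ⊤, b: ⊤, c: ⊤, d: 3, e: ⊤, f: 1}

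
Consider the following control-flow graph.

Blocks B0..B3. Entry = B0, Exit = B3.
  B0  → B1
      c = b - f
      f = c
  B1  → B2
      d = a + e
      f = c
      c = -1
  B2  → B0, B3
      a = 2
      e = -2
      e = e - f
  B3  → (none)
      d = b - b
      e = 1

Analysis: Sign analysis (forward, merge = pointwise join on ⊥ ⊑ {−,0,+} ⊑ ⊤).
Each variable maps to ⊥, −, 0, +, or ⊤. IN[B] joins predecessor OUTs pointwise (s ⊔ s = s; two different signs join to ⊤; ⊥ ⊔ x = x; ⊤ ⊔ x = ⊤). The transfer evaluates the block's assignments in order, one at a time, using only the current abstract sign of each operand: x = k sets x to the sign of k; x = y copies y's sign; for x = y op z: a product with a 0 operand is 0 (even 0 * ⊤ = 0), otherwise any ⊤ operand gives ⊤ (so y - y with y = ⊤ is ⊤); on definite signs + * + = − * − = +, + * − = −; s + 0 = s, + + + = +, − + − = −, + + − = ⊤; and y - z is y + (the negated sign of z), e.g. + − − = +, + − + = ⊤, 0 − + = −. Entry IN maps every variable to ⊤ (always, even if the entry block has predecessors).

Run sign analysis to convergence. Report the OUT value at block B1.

Converged values:
  B0:   IN=(all ⊤)   OUT=(all ⊤)
  B1:   IN=(all ⊤)   OUT={c:-; rest ⊤}
  B2:   IN={c:-; rest ⊤}   OUT={a:+, c:-; rest ⊤}
  B3:   IN={a:+, c:-; rest ⊤}   OUT={a:+, c:-, e:+; rest ⊤}

Merge at B1: IN[B1] = OUT[B0] = {a: ⊤, b: ⊤, c: ⊤, d: ⊤, e: ⊤, f: ⊤}
Applying B1's transfer function to that IN value gives OUT[B1] (row B1 above).

Answer: {a: ⊤, b: ⊤, c: -, d: ⊤, e: ⊤, f: ⊤}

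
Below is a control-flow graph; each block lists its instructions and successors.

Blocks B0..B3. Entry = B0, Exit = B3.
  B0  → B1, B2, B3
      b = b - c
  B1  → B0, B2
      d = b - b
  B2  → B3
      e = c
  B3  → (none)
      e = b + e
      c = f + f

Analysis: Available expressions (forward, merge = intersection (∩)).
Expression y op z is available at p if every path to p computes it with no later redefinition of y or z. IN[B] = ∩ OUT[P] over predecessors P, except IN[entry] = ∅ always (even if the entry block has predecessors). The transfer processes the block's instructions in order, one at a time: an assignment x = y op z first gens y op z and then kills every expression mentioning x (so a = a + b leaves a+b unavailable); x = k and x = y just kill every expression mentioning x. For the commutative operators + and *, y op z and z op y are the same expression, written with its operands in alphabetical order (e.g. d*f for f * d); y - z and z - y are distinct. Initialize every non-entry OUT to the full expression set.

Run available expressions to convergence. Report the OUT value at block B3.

Per-block solution:
  B0:  IN={}  OUT={}
  B1:  IN={}  OUT={b-b}
  B2:  IN={}  OUT={}
  B3:  IN={}  OUT={f+f}

Merge at B3: IN[B3] = OUT[B0] ∩ OUT[B2] = {}
Applying B3's transfer function to that IN value gives OUT[B3] (row B3 above).

Answer: {f+f}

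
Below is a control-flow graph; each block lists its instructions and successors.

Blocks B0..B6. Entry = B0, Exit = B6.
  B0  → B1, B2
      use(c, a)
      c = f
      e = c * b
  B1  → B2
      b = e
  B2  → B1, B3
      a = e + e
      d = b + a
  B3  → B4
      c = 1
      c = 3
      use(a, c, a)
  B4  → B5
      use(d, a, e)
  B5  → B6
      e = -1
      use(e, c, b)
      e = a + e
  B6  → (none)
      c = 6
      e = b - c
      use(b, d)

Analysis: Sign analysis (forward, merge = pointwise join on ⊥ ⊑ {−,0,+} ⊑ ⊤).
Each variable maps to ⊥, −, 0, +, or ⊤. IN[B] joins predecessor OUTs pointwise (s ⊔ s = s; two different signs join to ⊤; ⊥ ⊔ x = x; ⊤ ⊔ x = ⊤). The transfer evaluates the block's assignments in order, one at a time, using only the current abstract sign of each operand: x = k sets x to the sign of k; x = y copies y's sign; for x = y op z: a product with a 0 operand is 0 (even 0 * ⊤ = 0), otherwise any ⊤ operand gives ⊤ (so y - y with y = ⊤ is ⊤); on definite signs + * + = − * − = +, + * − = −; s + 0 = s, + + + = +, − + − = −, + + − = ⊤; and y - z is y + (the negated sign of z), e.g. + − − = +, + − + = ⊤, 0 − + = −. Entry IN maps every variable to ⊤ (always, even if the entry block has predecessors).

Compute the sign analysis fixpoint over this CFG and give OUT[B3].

Converged values:
  B0:   IN=(all ⊤)   OUT=(all ⊤)
  B1:   IN=(all ⊤)   OUT=(all ⊤)
  B2:   IN=(all ⊤)   OUT=(all ⊤)
  B3:   IN=(all ⊤)   OUT={c:+; rest ⊤}
  B4:   IN={c:+; rest ⊤}   OUT={c:+; rest ⊤}
  B5:   IN={c:+; rest ⊤}   OUT={c:+; rest ⊤}
  B6:   IN={c:+; rest ⊤}   OUT={c:+; rest ⊤}

Merge at B3: IN[B3] = OUT[B2] = {a: ⊤, b: ⊤, c: ⊤, d: ⊤, e: ⊤, f: ⊤}
Applying B3's transfer function to that IN value gives OUT[B3] (row B3 above).

Answer: {a: ⊤, b: ⊤, c: +, d: ⊤, e: ⊤, f: ⊤}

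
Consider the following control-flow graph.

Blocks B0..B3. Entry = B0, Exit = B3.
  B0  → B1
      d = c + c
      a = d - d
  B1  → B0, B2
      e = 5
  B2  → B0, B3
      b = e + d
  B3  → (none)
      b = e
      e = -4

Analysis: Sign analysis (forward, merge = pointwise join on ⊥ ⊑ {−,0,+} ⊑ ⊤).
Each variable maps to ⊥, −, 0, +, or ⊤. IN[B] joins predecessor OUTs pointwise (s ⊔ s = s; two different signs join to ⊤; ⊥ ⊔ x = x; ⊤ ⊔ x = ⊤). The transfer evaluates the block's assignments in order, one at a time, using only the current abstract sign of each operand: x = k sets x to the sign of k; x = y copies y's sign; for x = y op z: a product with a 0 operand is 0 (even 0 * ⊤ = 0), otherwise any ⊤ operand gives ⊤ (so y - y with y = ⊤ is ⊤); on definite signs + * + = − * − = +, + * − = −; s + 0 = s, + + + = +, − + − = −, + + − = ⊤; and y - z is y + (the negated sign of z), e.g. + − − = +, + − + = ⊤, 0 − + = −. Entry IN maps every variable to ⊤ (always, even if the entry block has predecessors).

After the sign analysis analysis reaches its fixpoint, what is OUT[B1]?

Per-block solution:
  B0:   IN=(all ⊤)   OUT=(all ⊤)
  B1:   IN=(all ⊤)   OUT={e:+; rest ⊤}
  B2:   IN={e:+; rest ⊤}   OUT={e:+; rest ⊤}
  B3:   IN={e:+; rest ⊤}   OUT={b:+, e:-; rest ⊤}

Merge at B1: IN[B1] = OUT[B0] = {a: ⊤, b: ⊤, c: ⊤, d: ⊤, e: ⊤, f: ⊤}
Applying B1's transfer function to that IN value gives OUT[B1] (row B1 above).

Answer: {a: ⊤, b: ⊤, c: ⊤, d: ⊤, e: +, f: ⊤}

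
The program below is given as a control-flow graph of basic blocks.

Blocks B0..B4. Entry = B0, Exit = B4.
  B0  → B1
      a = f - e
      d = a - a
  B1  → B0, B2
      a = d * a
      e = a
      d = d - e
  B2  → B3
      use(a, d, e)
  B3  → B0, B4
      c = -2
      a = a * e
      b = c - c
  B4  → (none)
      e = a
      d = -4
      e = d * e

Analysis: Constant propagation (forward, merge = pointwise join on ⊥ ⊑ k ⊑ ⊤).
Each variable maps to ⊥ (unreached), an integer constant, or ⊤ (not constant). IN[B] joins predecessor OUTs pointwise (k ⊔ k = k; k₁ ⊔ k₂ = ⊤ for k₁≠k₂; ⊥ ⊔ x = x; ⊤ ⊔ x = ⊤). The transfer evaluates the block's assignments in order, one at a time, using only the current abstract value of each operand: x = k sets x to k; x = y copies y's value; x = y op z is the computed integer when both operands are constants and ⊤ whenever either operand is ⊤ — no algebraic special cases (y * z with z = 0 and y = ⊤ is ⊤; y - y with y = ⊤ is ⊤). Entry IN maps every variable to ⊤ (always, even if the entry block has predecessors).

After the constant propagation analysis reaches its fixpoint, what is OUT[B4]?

Converged values:
  B0:   IN=(all ⊤)   OUT=(all ⊤)
  B1:   IN=(all ⊤)   OUT=(all ⊤)
  B2:   IN=(all ⊤)   OUT=(all ⊤)
  B3:   IN=(all ⊤)   OUT={b:0, c:-2; rest ⊤}
  B4:   IN={b:0, c:-2; rest ⊤}   OUT={b:0, c:-2, d:-4; rest ⊤}

Merge at B4: IN[B4] = OUT[B3] = {a: ⊤, b: 0, c: -2, d: ⊤, e: ⊤, f: ⊤}
Applying B4's transfer function to that IN value gives OUT[B4] (row B4 above).

Answer: {a: ⊤, b: 0, c: -2, d: -4, e: ⊤, f: ⊤}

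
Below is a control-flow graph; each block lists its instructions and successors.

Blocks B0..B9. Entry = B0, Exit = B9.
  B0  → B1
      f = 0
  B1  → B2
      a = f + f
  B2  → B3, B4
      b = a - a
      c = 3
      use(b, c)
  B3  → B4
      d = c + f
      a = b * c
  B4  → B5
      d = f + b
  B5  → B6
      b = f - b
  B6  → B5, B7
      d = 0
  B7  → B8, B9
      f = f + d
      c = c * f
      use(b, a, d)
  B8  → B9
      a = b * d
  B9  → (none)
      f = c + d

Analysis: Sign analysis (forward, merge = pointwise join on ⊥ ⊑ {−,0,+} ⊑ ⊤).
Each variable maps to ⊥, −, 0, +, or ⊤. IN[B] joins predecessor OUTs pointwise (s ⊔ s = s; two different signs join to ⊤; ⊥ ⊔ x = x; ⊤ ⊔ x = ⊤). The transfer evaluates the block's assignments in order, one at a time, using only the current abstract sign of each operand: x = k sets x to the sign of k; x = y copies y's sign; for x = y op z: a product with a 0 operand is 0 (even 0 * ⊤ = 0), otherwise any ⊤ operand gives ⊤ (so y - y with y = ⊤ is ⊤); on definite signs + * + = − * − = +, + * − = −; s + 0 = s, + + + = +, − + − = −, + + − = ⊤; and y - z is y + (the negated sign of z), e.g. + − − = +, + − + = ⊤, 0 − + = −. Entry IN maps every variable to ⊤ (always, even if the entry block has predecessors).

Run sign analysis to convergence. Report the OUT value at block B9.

Answer: {a: 0, b: 0, c: 0, d: 0, e: ⊤, f: 0}

Derivation:
Fixpoint table:
  B0:   IN=(all ⊤)   OUT={f:0; rest ⊤}
  B1:   IN={f:0; rest ⊤}   OUT={a:0, f:0; rest ⊤}
  B2:   IN={a:0, f:0; rest ⊤}   OUT={a:0, b:0, c:+, f:0; rest ⊤}
  B3:   IN={a:0, b:0, c:+, f:0; rest ⊤}   OUT={a:0, b:0, c:+, d:+, f:0; rest ⊤}
  B4:   IN={a:0, b:0, c:+, f:0; rest ⊤}   OUT={a:0, b:0, c:+, d:0, f:0; rest ⊤}
  B5:   IN={a:0, b:0, c:+, d:0, f:0; rest ⊤}   OUT={a:0, b:0, c:+, d:0, f:0; rest ⊤}
  B6:   IN={a:0, b:0, c:+, d:0, f:0; rest ⊤}   OUT={a:0, b:0, c:+, d:0, f:0; rest ⊤}
  B7:   IN={a:0, b:0, c:+, d:0, f:0; rest ⊤}   OUT={a:0, b:0, c:0, d:0, f:0; rest ⊤}
  B8:   IN={a:0, b:0, c:0, d:0, f:0; rest ⊤}   OUT={a:0, b:0, c:0, d:0, f:0; rest ⊤}
  B9:   IN={a:0, b:0, c:0, d:0, f:0; rest ⊤}   OUT={a:0, b:0, c:0, d:0, f:0; rest ⊤}

Merge at B9: IN[B9] = OUT[B7] ⊔ OUT[B8] = {a: 0, b: 0, c: 0, d: 0, e: ⊤, f: 0}
Applying B9's transfer function to that IN value gives OUT[B9] (row B9 above).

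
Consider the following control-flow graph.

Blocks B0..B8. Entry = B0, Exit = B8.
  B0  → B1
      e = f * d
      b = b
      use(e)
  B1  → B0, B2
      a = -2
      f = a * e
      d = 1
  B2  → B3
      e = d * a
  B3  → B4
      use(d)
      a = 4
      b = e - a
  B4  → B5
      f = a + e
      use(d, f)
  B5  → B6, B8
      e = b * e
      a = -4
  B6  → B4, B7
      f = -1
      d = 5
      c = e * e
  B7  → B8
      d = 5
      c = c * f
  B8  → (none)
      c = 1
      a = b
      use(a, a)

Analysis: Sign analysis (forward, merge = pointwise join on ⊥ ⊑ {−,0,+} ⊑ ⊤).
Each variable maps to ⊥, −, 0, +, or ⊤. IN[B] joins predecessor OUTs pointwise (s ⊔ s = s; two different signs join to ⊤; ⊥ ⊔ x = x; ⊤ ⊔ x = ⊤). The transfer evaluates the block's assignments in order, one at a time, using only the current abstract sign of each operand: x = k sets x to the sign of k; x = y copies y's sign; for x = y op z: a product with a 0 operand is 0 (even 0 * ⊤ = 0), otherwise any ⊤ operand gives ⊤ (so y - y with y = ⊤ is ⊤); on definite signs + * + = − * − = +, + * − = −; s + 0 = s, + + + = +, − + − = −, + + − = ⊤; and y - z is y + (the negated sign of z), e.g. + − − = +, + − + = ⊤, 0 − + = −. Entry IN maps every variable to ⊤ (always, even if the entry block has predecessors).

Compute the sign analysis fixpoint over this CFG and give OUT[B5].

Fixpoint table:
  B0:   IN=(all ⊤)   OUT=(all ⊤)
  B1:   IN=(all ⊤)   OUT={a:-, d:+; rest ⊤}
  B2:   IN={a:-, d:+; rest ⊤}   OUT={a:-, d:+, e:-; rest ⊤}
  B3:   IN={a:-, d:+, e:-; rest ⊤}   OUT={a:+, b:-, d:+, e:-; rest ⊤}
  B4:   IN={b:-, d:+; rest ⊤}   OUT={b:-, d:+; rest ⊤}
  B5:   IN={b:-, d:+; rest ⊤}   OUT={a:-, b:-, d:+; rest ⊤}
  B6:   IN={a:-, b:-, d:+; rest ⊤}   OUT={a:-, b:-, d:+, f:-; rest ⊤}
  B7:   IN={a:-, b:-, d:+, f:-; rest ⊤}   OUT={a:-, b:-, d:+, f:-; rest ⊤}
  B8:   IN={a:-, b:-, d:+; rest ⊤}   OUT={a:-, b:-, c:+, d:+; rest ⊤}

Merge at B5: IN[B5] = OUT[B4] = {a: ⊤, b: -, c: ⊤, d: +, e: ⊤, f: ⊤}
Applying B5's transfer function to that IN value gives OUT[B5] (row B5 above).

Answer: {a: -, b: -, c: ⊤, d: +, e: ⊤, f: ⊤}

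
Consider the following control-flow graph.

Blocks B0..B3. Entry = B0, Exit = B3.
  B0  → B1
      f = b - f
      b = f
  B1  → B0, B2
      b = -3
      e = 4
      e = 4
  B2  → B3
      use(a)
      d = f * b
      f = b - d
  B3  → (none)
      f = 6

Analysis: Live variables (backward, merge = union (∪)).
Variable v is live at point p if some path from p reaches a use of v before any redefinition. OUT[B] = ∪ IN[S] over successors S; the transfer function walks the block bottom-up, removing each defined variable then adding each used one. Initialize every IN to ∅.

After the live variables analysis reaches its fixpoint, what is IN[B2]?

Answer: {a, b, f}

Derivation:
Fixpoint table:
  B0: | IN={a, b, f} | OUT={a, f}
  B1: | IN={a, f} | OUT={a, b, f}
  B2: | IN={a, b, f} | OUT={}
  B3: | IN={} | OUT={}

Merge at B2: OUT[B2] = IN[B3] = {}
Applying B2's transfer function to that OUT value gives IN[B2] (row B2 above).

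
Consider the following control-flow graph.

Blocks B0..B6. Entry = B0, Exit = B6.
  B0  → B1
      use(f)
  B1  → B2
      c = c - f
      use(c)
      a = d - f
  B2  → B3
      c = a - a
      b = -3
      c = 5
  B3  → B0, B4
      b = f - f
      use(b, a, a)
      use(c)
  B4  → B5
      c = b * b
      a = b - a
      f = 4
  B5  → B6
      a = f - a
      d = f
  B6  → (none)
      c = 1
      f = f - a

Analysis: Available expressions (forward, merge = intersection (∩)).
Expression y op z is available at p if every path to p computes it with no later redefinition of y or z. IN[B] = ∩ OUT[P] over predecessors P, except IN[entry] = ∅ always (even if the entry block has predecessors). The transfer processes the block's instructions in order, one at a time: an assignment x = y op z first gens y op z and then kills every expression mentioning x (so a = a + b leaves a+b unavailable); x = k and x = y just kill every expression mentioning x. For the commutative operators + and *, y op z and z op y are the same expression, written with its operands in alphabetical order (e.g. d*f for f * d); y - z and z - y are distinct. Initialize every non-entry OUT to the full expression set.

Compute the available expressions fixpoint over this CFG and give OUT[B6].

Answer: {b*b}

Working:
Fixpoint table:
  B0: | IN={} | OUT={}
  B1: | IN={} | OUT={d-f}
  B2: | IN={d-f} | OUT={a-a, d-f}
  B3: | IN={a-a, d-f} | OUT={a-a, d-f, f-f}
  B4: | IN={a-a, d-f, f-f} | OUT={b*b}
  B5: | IN={b*b} | OUT={b*b}
  B6: | IN={b*b} | OUT={b*b}

Merge at B6: IN[B6] = OUT[B5] = {b*b}
Applying B6's transfer function to that IN value gives OUT[B6] (row B6 above).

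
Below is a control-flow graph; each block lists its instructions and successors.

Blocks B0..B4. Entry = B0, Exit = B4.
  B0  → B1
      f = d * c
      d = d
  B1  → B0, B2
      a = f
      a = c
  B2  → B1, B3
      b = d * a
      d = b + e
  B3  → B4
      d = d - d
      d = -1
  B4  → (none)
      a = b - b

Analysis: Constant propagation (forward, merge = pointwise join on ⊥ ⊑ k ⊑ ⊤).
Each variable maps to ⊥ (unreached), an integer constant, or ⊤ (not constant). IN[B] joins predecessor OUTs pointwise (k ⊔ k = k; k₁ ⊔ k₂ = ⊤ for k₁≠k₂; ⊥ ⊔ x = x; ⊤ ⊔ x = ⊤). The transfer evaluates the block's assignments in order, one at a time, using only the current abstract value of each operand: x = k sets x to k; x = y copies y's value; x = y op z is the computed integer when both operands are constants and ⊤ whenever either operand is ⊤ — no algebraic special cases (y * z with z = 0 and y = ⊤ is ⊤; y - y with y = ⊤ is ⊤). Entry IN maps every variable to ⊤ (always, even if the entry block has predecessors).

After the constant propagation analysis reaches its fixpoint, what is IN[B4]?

Fixpoint table:
  B0: | IN=(all ⊤) | OUT=(all ⊤)
  B1: | IN=(all ⊤) | OUT=(all ⊤)
  B2: | IN=(all ⊤) | OUT=(all ⊤)
  B3: | IN=(all ⊤) | OUT={d:-1; rest ⊤}
  B4: | IN={d:-1; rest ⊤} | OUT={d:-1; rest ⊤}

Merge at B4: IN[B4] = OUT[B3] = {a: ⊤, b: ⊤, c: ⊤, d: -1, e: ⊤, f: ⊤}

Answer: {a: ⊤, b: ⊤, c: ⊤, d: -1, e: ⊤, f: ⊤}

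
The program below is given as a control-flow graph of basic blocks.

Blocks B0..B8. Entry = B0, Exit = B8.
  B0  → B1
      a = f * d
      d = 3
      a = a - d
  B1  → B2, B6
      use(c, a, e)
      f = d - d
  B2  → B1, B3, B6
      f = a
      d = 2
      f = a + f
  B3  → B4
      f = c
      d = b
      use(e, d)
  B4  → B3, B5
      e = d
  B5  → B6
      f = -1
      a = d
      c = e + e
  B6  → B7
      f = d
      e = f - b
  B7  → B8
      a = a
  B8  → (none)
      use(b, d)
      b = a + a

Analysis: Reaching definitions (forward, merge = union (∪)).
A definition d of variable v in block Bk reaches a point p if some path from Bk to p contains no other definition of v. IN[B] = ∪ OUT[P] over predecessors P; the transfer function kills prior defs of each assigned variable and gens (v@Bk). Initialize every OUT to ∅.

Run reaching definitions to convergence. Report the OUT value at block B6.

Answer: {a@B0, a@B5, c@B5, d@B0, d@B2, d@B3, e@B6, f@B6}

Derivation:
Converged values:
  B0:   IN={}   OUT={a@B0, d@B0}
  B1:   IN={a@B0, d@B0, d@B2, f@B2}   OUT={a@B0, d@B0, d@B2, f@B1}
  B2:   IN={a@B0, d@B0, d@B2, f@B1}   OUT={a@B0, d@B2, f@B2}
  B3:   IN={a@B0, d@B2, d@B3, e@B4, f@B2, f@B3}   OUT={a@B0, d@B3, e@B4, f@B3}
  B4:   IN={a@B0, d@B3, e@B4, f@B3}   OUT={a@B0, d@B3, e@B4, f@B3}
  B5:   IN={a@B0, d@B3, e@B4, f@B3}   OUT={a@B5, c@B5, d@B3, e@B4, f@B5}
  B6:   IN={a@B0, a@B5, c@B5, d@B0, d@B2, d@B3, e@B4, f@B1, f@B2, f@B5}   OUT={a@B0, a@B5, c@B5, d@B0, d@B2, d@B3, e@B6, f@B6}
  B7:   IN={a@B0, a@B5, c@B5, d@B0, d@B2, d@B3, e@B6, f@B6}   OUT={a@B7, c@B5, d@B0, d@B2, d@B3, e@B6, f@B6}
  B8:   IN={a@B7, c@B5, d@B0, d@B2, d@B3, e@B6, f@B6}   OUT={a@B7, b@B8, c@B5, d@B0, d@B2, d@B3, e@B6, f@B6}

Merge at B6: IN[B6] = OUT[B1] ⊔ OUT[B2] ⊔ OUT[B5] = {a@B0, a@B5, c@B5, d@B0, d@B2, d@B3, e@B4, f@B1, f@B2, f@B5}
Applying B6's transfer function to that IN value gives OUT[B6] (row B6 above).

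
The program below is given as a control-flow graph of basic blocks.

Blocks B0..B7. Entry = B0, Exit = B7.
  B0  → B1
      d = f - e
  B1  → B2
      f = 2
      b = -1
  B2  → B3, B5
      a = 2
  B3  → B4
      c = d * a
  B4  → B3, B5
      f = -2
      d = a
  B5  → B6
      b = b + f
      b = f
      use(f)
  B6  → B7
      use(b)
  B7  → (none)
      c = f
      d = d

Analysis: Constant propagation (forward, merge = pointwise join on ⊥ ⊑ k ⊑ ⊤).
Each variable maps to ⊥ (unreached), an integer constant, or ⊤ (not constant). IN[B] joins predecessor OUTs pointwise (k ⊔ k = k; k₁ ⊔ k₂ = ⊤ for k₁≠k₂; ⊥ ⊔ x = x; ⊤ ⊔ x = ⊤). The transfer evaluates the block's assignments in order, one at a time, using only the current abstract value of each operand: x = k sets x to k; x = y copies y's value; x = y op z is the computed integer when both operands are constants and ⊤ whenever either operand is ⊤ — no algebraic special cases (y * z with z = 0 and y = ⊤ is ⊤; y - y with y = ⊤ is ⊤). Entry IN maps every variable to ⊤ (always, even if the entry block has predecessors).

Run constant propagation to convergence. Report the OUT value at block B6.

Converged values:
  B0:   IN=(all ⊤)   OUT=(all ⊤)
  B1:   IN=(all ⊤)   OUT={b:-1, f:2; rest ⊤}
  B2:   IN={b:-1, f:2; rest ⊤}   OUT={a:2, b:-1, f:2; rest ⊤}
  B3:   IN={a:2, b:-1; rest ⊤}   OUT={a:2, b:-1; rest ⊤}
  B4:   IN={a:2, b:-1; rest ⊤}   OUT={a:2, b:-1, d:2, f:-2; rest ⊤}
  B5:   IN={a:2, b:-1; rest ⊤}   OUT={a:2; rest ⊤}
  B6:   IN={a:2; rest ⊤}   OUT={a:2; rest ⊤}
  B7:   IN={a:2; rest ⊤}   OUT={a:2; rest ⊤}

Merge at B6: IN[B6] = OUT[B5] = {a: 2, b: ⊤, c: ⊤, d: ⊤, e: ⊤, f: ⊤}
Applying B6's transfer function to that IN value gives OUT[B6] (row B6 above).

Answer: {a: 2, b: ⊤, c: ⊤, d: ⊤, e: ⊤, f: ⊤}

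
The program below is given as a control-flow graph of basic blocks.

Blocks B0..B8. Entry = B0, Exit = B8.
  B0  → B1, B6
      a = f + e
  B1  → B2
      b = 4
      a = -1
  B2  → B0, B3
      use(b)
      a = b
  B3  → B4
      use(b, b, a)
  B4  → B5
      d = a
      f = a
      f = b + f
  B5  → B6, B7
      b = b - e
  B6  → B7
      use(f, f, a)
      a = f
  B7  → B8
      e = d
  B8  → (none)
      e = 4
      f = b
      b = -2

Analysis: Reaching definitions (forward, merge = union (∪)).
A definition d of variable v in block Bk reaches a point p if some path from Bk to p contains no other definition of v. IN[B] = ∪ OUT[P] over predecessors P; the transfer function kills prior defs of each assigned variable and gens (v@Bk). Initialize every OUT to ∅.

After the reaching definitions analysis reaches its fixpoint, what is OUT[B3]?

Answer: {a@B2, b@B1}

Derivation:
Converged values:
  B0: | IN={a@B2, b@B1} | OUT={a@B0, b@B1}
  B1: | IN={a@B0, b@B1} | OUT={a@B1, b@B1}
  B2: | IN={a@B1, b@B1} | OUT={a@B2, b@B1}
  B3: | IN={a@B2, b@B1} | OUT={a@B2, b@B1}
  B4: | IN={a@B2, b@B1} | OUT={a@B2, b@B1, d@B4, f@B4}
  B5: | IN={a@B2, b@B1, d@B4, f@B4} | OUT={a@B2, b@B5, d@B4, f@B4}
  B6: | IN={a@B0, a@B2, b@B1, b@B5, d@B4, f@B4} | OUT={a@B6, b@B1, b@B5, d@B4, f@B4}
  B7: | IN={a@B2, a@B6, b@B1, b@B5, d@B4, f@B4} | OUT={a@B2, a@B6, b@B1, b@B5, d@B4, e@B7, f@B4}
  B8: | IN={a@B2, a@B6, b@B1, b@B5, d@B4, e@B7, f@B4} | OUT={a@B2, a@B6, b@B8, d@B4, e@B8, f@B8}

Merge at B3: IN[B3] = OUT[B2] = {a@B2, b@B1}
Applying B3's transfer function to that IN value gives OUT[B3] (row B3 above).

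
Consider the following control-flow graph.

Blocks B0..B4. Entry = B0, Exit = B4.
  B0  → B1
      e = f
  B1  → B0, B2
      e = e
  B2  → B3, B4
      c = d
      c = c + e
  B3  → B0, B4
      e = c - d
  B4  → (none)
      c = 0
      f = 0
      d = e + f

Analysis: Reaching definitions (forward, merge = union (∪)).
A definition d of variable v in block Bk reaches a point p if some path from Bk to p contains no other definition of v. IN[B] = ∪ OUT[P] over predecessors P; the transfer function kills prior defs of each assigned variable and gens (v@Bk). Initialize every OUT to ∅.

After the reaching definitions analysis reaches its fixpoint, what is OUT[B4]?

Per-block solution:
  B0:  IN={c@B2, e@B1, e@B3}  OUT={c@B2, e@B0}
  B1:  IN={c@B2, e@B0}  OUT={c@B2, e@B1}
  B2:  IN={c@B2, e@B1}  OUT={c@B2, e@B1}
  B3:  IN={c@B2, e@B1}  OUT={c@B2, e@B3}
  B4:  IN={c@B2, e@B1, e@B3}  OUT={c@B4, d@B4, e@B1, e@B3, f@B4}

Merge at B4: IN[B4] = OUT[B2] ⊔ OUT[B3] = {c@B2, e@B1, e@B3}
Applying B4's transfer function to that IN value gives OUT[B4] (row B4 above).

Answer: {c@B4, d@B4, e@B1, e@B3, f@B4}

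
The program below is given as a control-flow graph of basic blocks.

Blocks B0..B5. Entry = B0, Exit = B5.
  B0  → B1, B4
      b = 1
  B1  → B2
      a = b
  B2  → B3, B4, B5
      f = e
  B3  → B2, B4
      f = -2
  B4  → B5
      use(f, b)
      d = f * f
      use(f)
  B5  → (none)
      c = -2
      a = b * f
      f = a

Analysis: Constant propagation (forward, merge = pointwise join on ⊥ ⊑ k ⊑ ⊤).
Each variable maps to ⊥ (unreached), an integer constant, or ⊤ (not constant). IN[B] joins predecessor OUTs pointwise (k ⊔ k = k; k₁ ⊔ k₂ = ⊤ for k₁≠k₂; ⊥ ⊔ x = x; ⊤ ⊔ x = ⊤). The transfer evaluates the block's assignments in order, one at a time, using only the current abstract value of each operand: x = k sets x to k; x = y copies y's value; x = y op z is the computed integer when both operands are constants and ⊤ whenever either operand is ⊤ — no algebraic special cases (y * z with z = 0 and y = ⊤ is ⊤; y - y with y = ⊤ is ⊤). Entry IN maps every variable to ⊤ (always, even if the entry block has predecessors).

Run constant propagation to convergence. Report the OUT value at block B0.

Fixpoint table:
  B0:  IN=(all ⊤)  OUT={b:1; rest ⊤}
  B1:  IN={b:1; rest ⊤}  OUT={a:1, b:1; rest ⊤}
  B2:  IN={a:1, b:1; rest ⊤}  OUT={a:1, b:1; rest ⊤}
  B3:  IN={a:1, b:1; rest ⊤}  OUT={a:1, b:1, f:-2; rest ⊤}
  B4:  IN={b:1; rest ⊤}  OUT={b:1; rest ⊤}
  B5:  IN={b:1; rest ⊤}  OUT={b:1, c:-2; rest ⊤}

B0 is the boundary node: IN[B0] = {a: ⊤, b: ⊤, c: ⊤, d: ⊤, e: ⊤, f: ⊤}
Applying B0's transfer function to that IN value gives OUT[B0] (row B0 above).

Answer: {a: ⊤, b: 1, c: ⊤, d: ⊤, e: ⊤, f: ⊤}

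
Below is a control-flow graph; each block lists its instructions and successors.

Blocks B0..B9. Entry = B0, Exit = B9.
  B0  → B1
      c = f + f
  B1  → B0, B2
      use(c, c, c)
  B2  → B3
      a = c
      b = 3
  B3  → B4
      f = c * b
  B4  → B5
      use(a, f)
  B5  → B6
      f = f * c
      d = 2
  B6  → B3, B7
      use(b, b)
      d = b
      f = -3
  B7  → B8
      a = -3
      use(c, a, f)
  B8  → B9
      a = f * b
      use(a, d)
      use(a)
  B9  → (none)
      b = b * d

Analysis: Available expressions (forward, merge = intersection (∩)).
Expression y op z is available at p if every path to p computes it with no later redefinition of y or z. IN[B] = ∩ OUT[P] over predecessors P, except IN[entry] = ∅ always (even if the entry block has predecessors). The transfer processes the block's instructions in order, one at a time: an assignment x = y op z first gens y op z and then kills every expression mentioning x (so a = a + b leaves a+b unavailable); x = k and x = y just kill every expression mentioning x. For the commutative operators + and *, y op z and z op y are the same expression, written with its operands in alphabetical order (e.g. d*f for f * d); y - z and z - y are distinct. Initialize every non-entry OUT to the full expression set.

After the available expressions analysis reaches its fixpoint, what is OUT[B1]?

Fixpoint table:
  B0: | IN={} | OUT={f+f}
  B1: | IN={f+f} | OUT={f+f}
  B2: | IN={f+f} | OUT={f+f}
  B3: | IN={} | OUT={b*c}
  B4: | IN={b*c} | OUT={b*c}
  B5: | IN={b*c} | OUT={b*c}
  B6: | IN={b*c} | OUT={b*c}
  B7: | IN={b*c} | OUT={b*c}
  B8: | IN={b*c} | OUT={b*c, b*f}
  B9: | IN={b*c, b*f} | OUT={}

Merge at B1: IN[B1] = OUT[B0] = {f+f}
Applying B1's transfer function to that IN value gives OUT[B1] (row B1 above).

Answer: {f+f}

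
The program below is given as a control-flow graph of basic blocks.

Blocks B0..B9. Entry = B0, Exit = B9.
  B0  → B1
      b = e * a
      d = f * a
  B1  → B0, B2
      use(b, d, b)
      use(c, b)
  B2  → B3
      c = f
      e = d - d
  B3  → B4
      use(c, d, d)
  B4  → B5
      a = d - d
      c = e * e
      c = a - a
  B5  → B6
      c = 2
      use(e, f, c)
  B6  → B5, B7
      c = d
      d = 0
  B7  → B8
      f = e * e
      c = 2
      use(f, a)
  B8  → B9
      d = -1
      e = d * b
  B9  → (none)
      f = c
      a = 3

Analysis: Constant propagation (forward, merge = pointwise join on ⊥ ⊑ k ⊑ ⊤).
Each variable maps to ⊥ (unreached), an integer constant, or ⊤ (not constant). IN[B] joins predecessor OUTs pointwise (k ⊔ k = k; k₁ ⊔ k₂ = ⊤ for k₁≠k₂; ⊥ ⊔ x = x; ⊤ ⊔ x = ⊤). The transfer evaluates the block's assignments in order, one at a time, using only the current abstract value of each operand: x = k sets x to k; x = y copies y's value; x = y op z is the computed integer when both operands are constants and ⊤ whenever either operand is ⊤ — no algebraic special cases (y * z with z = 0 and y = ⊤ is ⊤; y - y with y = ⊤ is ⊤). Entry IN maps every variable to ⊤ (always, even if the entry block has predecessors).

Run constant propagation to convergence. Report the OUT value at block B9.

Answer: {a: 3, b: ⊤, c: 2, d: -1, e: ⊤, f: 2}

Working:
Converged values:
  B0:  IN=(all ⊤)  OUT=(all ⊤)
  B1:  IN=(all ⊤)  OUT=(all ⊤)
  B2:  IN=(all ⊤)  OUT=(all ⊤)
  B3:  IN=(all ⊤)  OUT=(all ⊤)
  B4:  IN=(all ⊤)  OUT=(all ⊤)
  B5:  IN=(all ⊤)  OUT={c:2; rest ⊤}
  B6:  IN={c:2; rest ⊤}  OUT={d:0; rest ⊤}
  B7:  IN={d:0; rest ⊤}  OUT={c:2, d:0; rest ⊤}
  B8:  IN={c:2, d:0; rest ⊤}  OUT={c:2, d:-1; rest ⊤}
  B9:  IN={c:2, d:-1; rest ⊤}  OUT={a:3, c:2, d:-1, f:2; rest ⊤}

Merge at B9: IN[B9] = OUT[B8] = {a: ⊤, b: ⊤, c: 2, d: -1, e: ⊤, f: ⊤}
Applying B9's transfer function to that IN value gives OUT[B9] (row B9 above).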